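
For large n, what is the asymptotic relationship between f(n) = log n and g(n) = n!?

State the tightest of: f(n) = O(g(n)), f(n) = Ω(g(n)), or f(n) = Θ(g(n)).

log n vs n!: f(n) = O(g(n)) but not Ω(g(n)) — n! grows strictly faster than log n.

Answer: f(n) = O(g(n)) but not Ω(g(n)) — n! grows strictly faster than log n.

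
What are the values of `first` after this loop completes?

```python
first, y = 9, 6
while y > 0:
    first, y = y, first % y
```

GCD of 9 and 6
`first` takes the values: 9 → 6 → 3

Answer: 3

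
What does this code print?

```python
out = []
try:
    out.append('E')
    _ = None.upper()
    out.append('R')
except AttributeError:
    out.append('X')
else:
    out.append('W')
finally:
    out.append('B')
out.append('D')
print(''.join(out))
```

Execution trace: 'E' (try body) → 'X' (except AttributeError) → 'B' (finally) → 'D' (after the try/except). Output: EXBD

Answer: EXBD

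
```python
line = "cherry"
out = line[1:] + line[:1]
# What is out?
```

Trace:
`line = "cherry"` → line = 'cherry'
`out = line[1:] + line[:1]` → out = 'herryc'
So out = 'herryc'

Answer: 'herryc'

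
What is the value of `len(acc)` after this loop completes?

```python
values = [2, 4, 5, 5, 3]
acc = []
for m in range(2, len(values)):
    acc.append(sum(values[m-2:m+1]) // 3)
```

Number of 3-element averages
`acc` takes the values: [] → [3] → [3, 4] → [3, 4, 4]
So `len(acc)` = 3

Answer: 3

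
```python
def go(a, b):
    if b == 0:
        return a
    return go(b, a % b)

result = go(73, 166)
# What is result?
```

go(73, 166) -> go(166, 73) -> go(73, 20) -> go(20, 13) -> go(13, 7) -> go(7, 6) -> go(6, 1) -> go(1, 0) -> 1

Answer: 1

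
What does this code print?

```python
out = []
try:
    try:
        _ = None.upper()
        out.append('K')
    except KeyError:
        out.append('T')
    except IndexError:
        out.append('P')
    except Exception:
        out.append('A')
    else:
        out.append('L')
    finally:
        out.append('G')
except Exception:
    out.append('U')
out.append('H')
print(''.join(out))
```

Execution trace: 'A' (inner except Exception) → 'G' (inner finally) → 'H' (after the try/except). Output: AGH

Answer: AGH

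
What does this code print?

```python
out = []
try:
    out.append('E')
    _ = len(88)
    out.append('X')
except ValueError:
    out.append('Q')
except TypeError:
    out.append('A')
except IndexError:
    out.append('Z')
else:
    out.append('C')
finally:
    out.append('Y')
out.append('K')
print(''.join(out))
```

Execution trace: 'E' (try body) → 'A' (except TypeError) → 'Y' (finally) → 'K' (after the try/except). Output: EAYK

Answer: EAYK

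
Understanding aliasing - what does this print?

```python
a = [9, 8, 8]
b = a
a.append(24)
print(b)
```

Key concept: basic list aliasing.
Step by step:
`a = [9, 8, 8]` → a = [9, 8, 8]
`b = a` → b = [9, 8, 8] (same object as a)
`a.append(24)` → a = [9, 8, 8, 24] (same object as b); b = [9, 8, 8, 24] (same object as a)
`print(b)` → prints [9, 8, 8, 24]

Answer: [9, 8, 8, 24]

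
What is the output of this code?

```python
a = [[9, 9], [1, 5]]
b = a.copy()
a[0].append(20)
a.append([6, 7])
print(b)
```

Key concept: shallow copy with nested lists.
Step by step:
`a = [[9, 9], [1, 5]]` → a = [[9, 9], [1, 5]]
`b = a.copy()` → b = [[9, 9], [1, 5]]
`a[0].append(20)` → a = [[9, 9, 20], [1, 5]]; b = [[9, 9, 20], [1, 5]]
`a.append([6, 7])` → a = [[9, 9, 20], [1, 5], [6, 7]]
`print(b)` → prints [[9, 9, 20], [1, 5]]

Answer: [[9, 9, 20], [1, 5]]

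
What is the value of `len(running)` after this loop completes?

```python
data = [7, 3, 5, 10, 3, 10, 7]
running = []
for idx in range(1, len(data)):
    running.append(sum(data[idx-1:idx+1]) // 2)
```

Number of 2-element averages
`running` takes the values: [] → [5] → [5, 4] → [5, 4, 7] → [5, 4, 7, 6] → [5, 4, 7, 6, 6] → [5, 4, 7, 6, 6, 8]
So `len(running)` = 6

Answer: 6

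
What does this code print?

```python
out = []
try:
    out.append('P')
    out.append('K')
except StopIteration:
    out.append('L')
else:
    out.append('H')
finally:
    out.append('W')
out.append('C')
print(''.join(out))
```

Execution trace: 'P' (try body) → 'K' (try body, no exception) → 'H' (else) → 'W' (finally) → 'C' (after the try/except). Output: PKHWC

Answer: PKHWC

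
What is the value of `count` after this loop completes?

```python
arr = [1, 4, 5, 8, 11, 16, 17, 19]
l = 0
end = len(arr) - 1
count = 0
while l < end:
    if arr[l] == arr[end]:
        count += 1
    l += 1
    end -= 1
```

Count matching pairs from ends
`count` takes the values: 0

Answer: 0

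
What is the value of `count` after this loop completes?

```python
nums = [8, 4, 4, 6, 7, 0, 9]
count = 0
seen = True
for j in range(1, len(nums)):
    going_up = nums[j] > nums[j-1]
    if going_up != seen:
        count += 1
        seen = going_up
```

Count direction changes in [8, 4, 4, 6, 7, 0, 9]
`count` takes the values: 0 → 1 → 2 → 3 → 4

Answer: 4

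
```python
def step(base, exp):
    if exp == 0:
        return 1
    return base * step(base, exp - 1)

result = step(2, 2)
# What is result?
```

step(2, 2) = 2 * 2 = 4

Answer: 4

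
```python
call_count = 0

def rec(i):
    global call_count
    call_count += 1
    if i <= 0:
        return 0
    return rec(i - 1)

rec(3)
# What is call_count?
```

Linear recursion stepping by 1: 4 calls from i=3 down to ≤0.

Answer: 4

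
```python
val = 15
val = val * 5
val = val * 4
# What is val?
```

Trace:
`val = 15` → val = 15
`val = val * 5` → val = 75
`val = val * 4` → val = 300
So val = 300

Answer: 300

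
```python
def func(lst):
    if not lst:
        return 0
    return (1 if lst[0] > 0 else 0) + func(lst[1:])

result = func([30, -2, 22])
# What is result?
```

Count of positive elements in [30, -2, 22] = 2

Answer: 2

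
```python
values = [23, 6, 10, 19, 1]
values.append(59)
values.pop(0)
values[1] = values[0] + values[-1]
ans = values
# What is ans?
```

Trace:
`values = [23, 6, 10, 19, 1]` → values = [23, 6, 10, 19, 1]
`values.append(59)` → values = [23, 6, 10, 19, 1, 59]
`values.pop(0)` → values = [6, 10, 19, 1, 59]
`values[1] = values[0] + values[-1]` → values = [6, 65, 19, 1, 59]
`ans = values` → ans = [6, 65, 19, 1, 59]
So ans = [6, 65, 19, 1, 59]

Answer: [6, 65, 19, 1, 59]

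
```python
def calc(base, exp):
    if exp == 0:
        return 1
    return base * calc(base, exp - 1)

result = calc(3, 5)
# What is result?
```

calc(3, 5) = 3 * 3 * 3 * 3 * 3 = 243

Answer: 243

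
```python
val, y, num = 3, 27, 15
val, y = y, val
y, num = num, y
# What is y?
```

Trace:
`val, y, num = 3, 27, 15` → val = 3; y = 27; num = 15
`val, y = y, val` → val = 27; y = 3
`y, num = num, y` → y = 15; num = 3
So y = 15

Answer: 15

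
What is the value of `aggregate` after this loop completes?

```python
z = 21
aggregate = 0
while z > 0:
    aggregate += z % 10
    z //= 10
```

Sum digits of 21
`aggregate` takes the values: 0 → 1 → 3

Answer: 3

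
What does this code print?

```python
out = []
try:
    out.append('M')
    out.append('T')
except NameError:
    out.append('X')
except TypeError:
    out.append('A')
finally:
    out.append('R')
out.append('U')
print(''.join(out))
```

Execution trace: 'M' (try body) → 'T' (try body, no exception) → 'R' (finally) → 'U' (after the try/except). Output: MTRU

Answer: MTRU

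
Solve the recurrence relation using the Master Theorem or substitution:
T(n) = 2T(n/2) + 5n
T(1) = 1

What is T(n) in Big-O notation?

By Master Theorem: a=2, b=2, f(n)=5n. Since log_2(2) = 1 and f(n) = Θ(n^1), Case 2 applies. T(n) = O(n log n).

Answer: O(n log n)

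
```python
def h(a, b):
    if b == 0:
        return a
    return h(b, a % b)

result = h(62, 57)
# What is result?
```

h(62, 57) -> h(57, 5) -> h(5, 2) -> h(2, 1) -> h(1, 0) -> 1

Answer: 1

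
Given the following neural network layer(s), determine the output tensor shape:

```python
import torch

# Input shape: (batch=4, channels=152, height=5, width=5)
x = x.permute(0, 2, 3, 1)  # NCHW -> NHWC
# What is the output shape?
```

Input: (4, 152, 5, 5) -> Output: (4, 5, 5, 152)

Answer: (4, 5, 5, 152)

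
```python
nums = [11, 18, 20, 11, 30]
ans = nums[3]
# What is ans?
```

Trace:
`nums = [11, 18, 20, 11, 30]` → nums = [11, 18, 20, 11, 30]
`ans = nums[3]` → ans = 11
So ans = 11

Answer: 11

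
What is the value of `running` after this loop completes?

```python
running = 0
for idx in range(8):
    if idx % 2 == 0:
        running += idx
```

Sum of even numbers 0 to 7
`running` takes the values: 0 → 2 → 6 → 12

Answer: 12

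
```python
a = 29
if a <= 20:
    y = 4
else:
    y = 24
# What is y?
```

Trace:
`a = 29` → a = 29
`if a <= 20: ...` → a <= 20 is False, take else branch → y = 24
So y = 24

Answer: 24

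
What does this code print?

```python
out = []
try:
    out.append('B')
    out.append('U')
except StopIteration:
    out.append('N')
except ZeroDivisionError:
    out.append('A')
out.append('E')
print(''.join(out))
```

Execution trace: 'B' (try body) → 'U' (try body, no exception) → 'E' (after the try/except). Output: BUE

Answer: BUE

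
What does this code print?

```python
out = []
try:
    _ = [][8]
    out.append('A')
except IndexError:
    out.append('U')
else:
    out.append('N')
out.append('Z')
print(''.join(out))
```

Execution trace: 'U' (except IndexError) → 'Z' (after the try/except). Output: UZ

Answer: UZ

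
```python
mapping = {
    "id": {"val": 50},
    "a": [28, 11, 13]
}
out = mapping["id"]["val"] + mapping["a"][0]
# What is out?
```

Trace:
`mapping = { ...` → mapping = {'id': {'val': 50}, 'a': [28, 11, 13]}
`out = mapping["id"]["val"] + mapping["a"][0]` → out = 78
So out = 78

Answer: 78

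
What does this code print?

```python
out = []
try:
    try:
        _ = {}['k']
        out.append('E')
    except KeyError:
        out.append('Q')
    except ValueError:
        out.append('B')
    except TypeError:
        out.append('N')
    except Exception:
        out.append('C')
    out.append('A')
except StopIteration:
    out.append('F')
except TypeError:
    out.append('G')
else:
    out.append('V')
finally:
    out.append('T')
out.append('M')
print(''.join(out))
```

Execution trace: 'Q' (inner except KeyError) → 'A' (try body, no exception) → 'V' (else) → 'T' (finally) → 'M' (after the try/except). Output: QAVTM

Answer: QAVTM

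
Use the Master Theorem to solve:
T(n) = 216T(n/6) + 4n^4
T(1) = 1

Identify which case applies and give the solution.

a=216, b=6, f(n)=4n^4. log_6(216) = 3. Since c=4 > 3 and the regularity condition holds (216(n/6)^4 = (216/6^4)n^4 with 216/6^4 < 1), Case 3 applies: T(n) = Θ(f(n)) = O(n^4).

Answer: O(n^4) - Case 3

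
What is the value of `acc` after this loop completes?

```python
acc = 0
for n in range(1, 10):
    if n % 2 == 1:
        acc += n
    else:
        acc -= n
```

Add odd, subtract even
`acc` takes the values: 0 → 1 → -1 → 2 → -2 → 3 → -3 → 4 → -4 → 5

Answer: 5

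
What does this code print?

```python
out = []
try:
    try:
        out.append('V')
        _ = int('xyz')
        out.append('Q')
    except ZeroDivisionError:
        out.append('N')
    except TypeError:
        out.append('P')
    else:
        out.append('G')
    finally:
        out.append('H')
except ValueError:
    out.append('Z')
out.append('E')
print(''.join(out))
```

Execution trace: 'V' (try body) → 'H' (finally) → 'Z' (outer except ValueError) → 'E' (after the try/except). Output: VHZE

Answer: VHZE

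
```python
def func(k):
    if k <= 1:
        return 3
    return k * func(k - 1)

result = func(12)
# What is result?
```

func(12) = 12 * 11 * 10 * 9 * 8 * 7 * 6 * 5 * 4 * 3 * 2 * 3 = 1437004800

Answer: 1437004800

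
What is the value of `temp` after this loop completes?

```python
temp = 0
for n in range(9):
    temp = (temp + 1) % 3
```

Increment mod 3, 9 times = 0
`temp` takes the values: 0 → 1 → 2 → 0 → 1 → 2 → 0 → 1 → 2 → 0

Answer: 0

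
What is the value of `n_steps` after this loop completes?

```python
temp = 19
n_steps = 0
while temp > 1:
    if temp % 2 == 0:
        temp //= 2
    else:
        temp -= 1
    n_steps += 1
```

Steps to reduce 19 to 1
`n_steps` takes the values: 0 → 1 → 2 → 3 → 4 → 5 → 6

Answer: 6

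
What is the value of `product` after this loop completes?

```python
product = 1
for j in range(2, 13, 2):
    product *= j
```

Product of even numbers 2 to 12
`product` takes the values: 1 → 2 → 8 → 48 → 384 → 3840 → 46080

Answer: 46080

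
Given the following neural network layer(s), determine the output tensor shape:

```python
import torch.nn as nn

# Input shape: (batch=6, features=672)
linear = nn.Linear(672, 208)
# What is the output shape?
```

Input: (6, 672) -> Output: (6, 208)

Answer: (6, 208)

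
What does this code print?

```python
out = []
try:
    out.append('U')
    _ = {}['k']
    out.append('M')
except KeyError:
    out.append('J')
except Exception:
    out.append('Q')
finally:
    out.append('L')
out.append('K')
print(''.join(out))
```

Execution trace: 'U' (try body) → 'J' (except KeyError) → 'L' (finally) → 'K' (after the try/except). Output: UJLK

Answer: UJLK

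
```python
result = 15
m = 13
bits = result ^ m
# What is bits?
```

Trace:
`result = 15` → result = 15
`m = 13` → m = 13
`bits = result ^ m` → bits = 2
So bits = 2

Answer: 2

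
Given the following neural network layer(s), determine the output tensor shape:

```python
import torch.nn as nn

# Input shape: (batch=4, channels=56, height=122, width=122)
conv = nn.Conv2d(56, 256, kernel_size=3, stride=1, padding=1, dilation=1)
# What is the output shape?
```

Input: (4, 56, 122, 122) -> Output: (4, 256, 122, 122)

Answer: (4, 256, 122, 122)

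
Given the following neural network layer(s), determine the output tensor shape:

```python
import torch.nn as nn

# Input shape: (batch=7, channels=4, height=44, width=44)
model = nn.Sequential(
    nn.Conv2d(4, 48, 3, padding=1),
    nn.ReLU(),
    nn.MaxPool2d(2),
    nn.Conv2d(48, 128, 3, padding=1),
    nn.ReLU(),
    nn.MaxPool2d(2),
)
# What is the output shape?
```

Input: (7, 4, 44, 44) -> after first Conv2d: (7, 48, 44, 44) -> after first MaxPool2d: (7, 48, 22, 22) -> after second Conv2d: (7, 128, 22, 22) -> Output: (7, 128, 11, 11)

Answer: (7, 128, 11, 11)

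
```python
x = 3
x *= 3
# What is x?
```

Trace:
`x = 3` → x = 3
`x *= 3` → x = 9
So x = 9

Answer: 9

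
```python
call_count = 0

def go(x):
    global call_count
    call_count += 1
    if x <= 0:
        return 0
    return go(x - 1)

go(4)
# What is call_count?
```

Linear recursion stepping by 1: 5 calls from x=4 down to ≤0.

Answer: 5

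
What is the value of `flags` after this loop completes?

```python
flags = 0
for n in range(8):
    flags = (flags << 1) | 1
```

Build 8 consecutive 1-bits: 0b11111111
`flags` takes the values: 0 → 1 → 3 → 7 → 15 → 31 → 63 → 127 → 255

Answer: 255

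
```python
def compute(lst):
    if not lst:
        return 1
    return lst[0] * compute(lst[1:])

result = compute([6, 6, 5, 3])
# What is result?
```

Product over [6, 6, 5, 3] = 6 * 6 * 5 * 3 = 540

Answer: 540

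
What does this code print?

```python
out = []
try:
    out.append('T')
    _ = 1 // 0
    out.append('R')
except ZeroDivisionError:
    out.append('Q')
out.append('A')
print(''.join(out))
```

Execution trace: 'T' (try body) → 'Q' (except ZeroDivisionError) → 'A' (after the try/except). Output: TQA

Answer: TQA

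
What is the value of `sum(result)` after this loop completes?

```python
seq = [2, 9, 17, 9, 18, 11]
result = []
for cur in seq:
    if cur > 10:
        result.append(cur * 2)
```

Sum of doubled values > 10
`result` takes the values: [] → [34] → [34, 36] → [34, 36, 22]
So `sum(result)` = 92

Answer: 92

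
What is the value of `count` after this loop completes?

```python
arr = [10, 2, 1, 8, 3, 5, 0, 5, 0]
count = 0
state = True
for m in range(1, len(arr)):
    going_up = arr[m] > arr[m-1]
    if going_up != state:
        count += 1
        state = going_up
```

Count direction changes in [10, 2, 1, 8, 3, 5, 0, 5, 0]
`count` takes the values: 0 → 1 → 2 → 3 → 4 → 5 → 6 → 7

Answer: 7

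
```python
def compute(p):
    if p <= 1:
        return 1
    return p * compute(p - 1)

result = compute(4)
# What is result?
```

compute(4) = 4 * 3 * 2 * 1 = 24

Answer: 24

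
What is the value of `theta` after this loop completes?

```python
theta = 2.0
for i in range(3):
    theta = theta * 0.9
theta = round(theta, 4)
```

Exponential decay: 2.0 * 0.9^3
`theta` takes the values: 2.0 → 1.8 → 1.62 → 1.458

Answer: 1.458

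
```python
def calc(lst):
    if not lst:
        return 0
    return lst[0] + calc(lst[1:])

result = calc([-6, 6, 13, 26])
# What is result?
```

(-6) + 6 + 13 + 26 + 0 = 39

Answer: 39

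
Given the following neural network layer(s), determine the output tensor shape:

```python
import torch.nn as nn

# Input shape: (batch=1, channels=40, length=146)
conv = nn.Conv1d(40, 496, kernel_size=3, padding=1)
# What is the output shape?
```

Input: (1, 40, 146) -> Output: (1, 496, 146)

Answer: (1, 496, 146)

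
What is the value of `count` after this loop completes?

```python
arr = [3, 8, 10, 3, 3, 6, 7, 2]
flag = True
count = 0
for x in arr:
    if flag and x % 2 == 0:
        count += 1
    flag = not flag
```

Count even values at even positions
`count` takes the values: 0 → 1

Answer: 1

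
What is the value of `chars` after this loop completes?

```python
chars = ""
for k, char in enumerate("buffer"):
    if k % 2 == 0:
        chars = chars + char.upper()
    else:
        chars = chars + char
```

Uppercase even positions in 'buffer'
`chars` takes the values: "" → "B" → "Bu" → "BuF" → "BuFf" → "BuFfE" → "BuFfEr"

Answer: "BuFfEr"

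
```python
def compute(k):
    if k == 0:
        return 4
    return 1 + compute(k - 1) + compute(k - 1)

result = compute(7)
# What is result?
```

compute(k) = 1 + 2·compute(k-1), compute(0)=4. Closed form: (4+1)·2^7 - 1 = 639.

Answer: 639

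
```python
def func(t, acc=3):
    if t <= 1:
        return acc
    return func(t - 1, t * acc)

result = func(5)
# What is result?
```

Accumulator trace (n, acc): (5, 3) -> (4, 15) -> (3, 60) -> (2, 180) -> (1, 360) -> return 360

Answer: 360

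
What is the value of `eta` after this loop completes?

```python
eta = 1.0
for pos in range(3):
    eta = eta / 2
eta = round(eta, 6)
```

Halving LR 3 times: 1 / 2^3
`eta` takes the values: 1.0 → 0.5 → 0.25 → 0.125

Answer: 0.125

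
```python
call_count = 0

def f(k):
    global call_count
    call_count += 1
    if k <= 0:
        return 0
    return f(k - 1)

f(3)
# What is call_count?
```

Linear recursion stepping by 1: 4 calls from k=3 down to ≤0.

Answer: 4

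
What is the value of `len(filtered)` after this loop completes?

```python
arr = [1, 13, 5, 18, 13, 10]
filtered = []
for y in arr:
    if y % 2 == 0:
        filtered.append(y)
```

Count even numbers in [1, 13, 5, 18, 13, 10]
`filtered` takes the values: [] → [18] → [18, 10]
So `len(filtered)` = 2

Answer: 2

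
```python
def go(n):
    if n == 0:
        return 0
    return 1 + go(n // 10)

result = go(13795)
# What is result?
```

Count of digits of 13795: 5

Answer: 5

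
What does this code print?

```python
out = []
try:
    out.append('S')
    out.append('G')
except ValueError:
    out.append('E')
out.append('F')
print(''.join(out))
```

Execution trace: 'S' (try body) → 'G' (try body, no exception) → 'F' (after the try/except). Output: SGF

Answer: SGF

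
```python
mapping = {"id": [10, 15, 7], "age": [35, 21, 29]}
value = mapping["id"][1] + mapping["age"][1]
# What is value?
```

Trace:
`mapping = {"id": [10, 15, 7], "age": [35, 21, 29]}` → mapping = {'id': [10, 15, 7], 'age': [35, 21, 29]}
`value = mapping["id"][1] + mapping["age"][1]` → value = 36
So value = 36

Answer: 36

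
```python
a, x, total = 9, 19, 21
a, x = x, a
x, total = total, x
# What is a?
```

Trace:
`a, x, total = 9, 19, 21` → a = 9; x = 19; total = 21
`a, x = x, a` → a = 19; x = 9
`x, total = total, x` → x = 21; total = 9
So a = 19

Answer: 19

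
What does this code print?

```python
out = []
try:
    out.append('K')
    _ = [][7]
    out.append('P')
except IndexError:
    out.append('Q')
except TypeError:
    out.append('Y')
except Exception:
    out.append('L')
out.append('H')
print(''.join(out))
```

Execution trace: 'K' (try body) → 'Q' (except IndexError) → 'H' (after the try/except). Output: KQH

Answer: KQH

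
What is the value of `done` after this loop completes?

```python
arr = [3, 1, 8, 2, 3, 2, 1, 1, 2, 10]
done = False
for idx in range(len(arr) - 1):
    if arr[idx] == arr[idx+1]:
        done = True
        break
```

Check consecutive duplicates in [3, 1, 8, 2, 3, 2, 1, 1, 2, 10]
`done` takes the values: False → True

Answer: True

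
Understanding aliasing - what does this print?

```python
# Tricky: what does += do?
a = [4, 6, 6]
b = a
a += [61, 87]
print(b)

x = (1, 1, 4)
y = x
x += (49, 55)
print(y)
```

Key concept: += behavior differs for mutable vs immutable.
Step by step:
`a = [4, 6, 6]` → a = [4, 6, 6]
`b = a` → b = [4, 6, 6] (same object as a)
`a += [61, 87]` → a = [4, 6, 6, 61, 87] (same object as b); b = [4, 6, 6, 61, 87] (same object as a)
`print(b)` → prints [4, 6, 6, 61, 87]
`x = (1, 1, 4)` → x = (1, 1, 4)
`y = x` → y = (1, 1, 4)
`x += (49, 55)` → x = (1, 1, 4, 49, 55)
`print(y)` → prints (1, 1, 4)

Answer:
[4, 6, 6, 61, 87]
(1, 1, 4)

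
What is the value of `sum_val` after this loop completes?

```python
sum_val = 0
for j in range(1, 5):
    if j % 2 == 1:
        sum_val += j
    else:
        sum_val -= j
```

Add odd, subtract even
`sum_val` takes the values: 0 → 1 → -1 → 2 → -2

Answer: -2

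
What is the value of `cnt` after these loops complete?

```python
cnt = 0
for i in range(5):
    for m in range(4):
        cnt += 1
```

5 * 4 = 20
`cnt` takes the values: 0 → 1 → 2 → 3 → 4 → 5 → 6 → 7 → 8 → 9 → 10 → 11 → 12 → 13 → 14 → 15 → 16 → 17 → 18 → 19 → 20

Answer: 20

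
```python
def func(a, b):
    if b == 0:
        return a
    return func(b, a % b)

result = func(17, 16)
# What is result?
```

func(17, 16) -> func(16, 1) -> func(1, 0) -> 1

Answer: 1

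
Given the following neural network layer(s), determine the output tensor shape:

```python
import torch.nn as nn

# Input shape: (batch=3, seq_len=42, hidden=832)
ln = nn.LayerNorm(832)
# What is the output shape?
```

Input: (3, 42, 832) -> Output: (3, 42, 832)

Answer: (3, 42, 832)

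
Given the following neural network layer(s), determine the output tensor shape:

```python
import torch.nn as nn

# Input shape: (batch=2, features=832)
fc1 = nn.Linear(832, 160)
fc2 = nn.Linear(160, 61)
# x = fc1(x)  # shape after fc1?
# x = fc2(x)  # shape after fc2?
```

Input: (2, 832) -> after fc1: (2, 160) -> Output: (2, 61)

Answer: (2, 61)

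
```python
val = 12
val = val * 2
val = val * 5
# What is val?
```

Trace:
`val = 12` → val = 12
`val = val * 2` → val = 24
`val = val * 5` → val = 120
So val = 120

Answer: 120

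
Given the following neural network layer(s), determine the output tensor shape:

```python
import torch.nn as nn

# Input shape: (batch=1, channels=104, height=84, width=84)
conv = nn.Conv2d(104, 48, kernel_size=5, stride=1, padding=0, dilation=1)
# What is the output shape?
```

Input: (1, 104, 84, 84) -> Output: (1, 48, 80, 80)

Answer: (1, 48, 80, 80)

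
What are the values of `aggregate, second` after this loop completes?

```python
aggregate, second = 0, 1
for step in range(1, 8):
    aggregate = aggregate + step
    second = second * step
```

Sum and factorial of 1 to 7
`aggregate, second` takes the values: (0, 1) → (1, 1) → (3, 1) → (3, 2) → (6, 2) → (6, 6) → (10, 6) → (10, 24) → (15, 24) → (15, 120) → (21, 120) → (21, 720) → (28, 720) → (28, 5040)

Answer: 28, 5040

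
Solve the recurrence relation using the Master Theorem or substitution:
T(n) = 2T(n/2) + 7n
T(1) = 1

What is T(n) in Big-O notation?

By Master Theorem: a=2, b=2, f(n)=7n. Since log_2(2) = 1 and f(n) = Θ(n^1), Case 2 applies. T(n) = O(n log n).

Answer: O(n log n)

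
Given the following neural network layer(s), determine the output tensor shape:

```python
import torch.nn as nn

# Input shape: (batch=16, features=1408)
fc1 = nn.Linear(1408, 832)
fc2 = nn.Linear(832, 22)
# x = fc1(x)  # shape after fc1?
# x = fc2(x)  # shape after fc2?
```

Input: (16, 1408) -> after fc1: (16, 832) -> Output: (16, 22)

Answer: (16, 22)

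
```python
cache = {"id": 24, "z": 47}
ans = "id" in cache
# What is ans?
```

Trace:
`cache = {"id": 24, "z": 47}` → cache = {'id': 24, 'z': 47}
`ans = "id" in cache` → ans = True
So ans = True

Answer: True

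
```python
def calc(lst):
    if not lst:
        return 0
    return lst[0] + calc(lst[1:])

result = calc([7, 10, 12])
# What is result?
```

7 + 10 + 12 + 0 = 29

Answer: 29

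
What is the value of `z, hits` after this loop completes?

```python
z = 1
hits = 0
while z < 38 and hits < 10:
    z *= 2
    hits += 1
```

Double until >= 38 or 10 iterations
`z, hits` takes the values: (1, 0) → (2, 0) → (2, 1) → (4, 1) → (4, 2) → (8, 2) → (8, 3) → (16, 3) → (16, 4) → (32, 4) → (32, 5) → (64, 5) → (64, 6)

Answer: 64, 6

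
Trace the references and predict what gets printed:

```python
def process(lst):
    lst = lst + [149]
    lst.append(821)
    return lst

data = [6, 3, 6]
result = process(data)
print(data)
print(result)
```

Key concept: rebinding parameter vs mutation.
Step by step:
`data = [6, 3, 6]` → data = [6, 3, 6]
`result = process(data)` → result = [6, 3, 6, 149, 821]
`print(data)` → prints [6, 3, 6]
`print(result)` → prints [6, 3, 6, 149, 821]

Answer:
[6, 3, 6]
[6, 3, 6, 149, 821]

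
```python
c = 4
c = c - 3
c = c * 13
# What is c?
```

Trace:
`c = 4` → c = 4
`c = c - 3` → c = 1
`c = c * 13` → c = 13
So c = 13

Answer: 13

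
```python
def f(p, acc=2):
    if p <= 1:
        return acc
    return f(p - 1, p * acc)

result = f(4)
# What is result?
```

Accumulator trace (n, acc): (4, 2) -> (3, 8) -> (2, 24) -> (1, 48) -> return 48

Answer: 48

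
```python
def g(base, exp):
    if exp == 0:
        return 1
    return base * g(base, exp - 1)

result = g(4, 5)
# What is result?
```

g(4, 5) = 4 * 4 * 4 * 4 * 4 = 1024

Answer: 1024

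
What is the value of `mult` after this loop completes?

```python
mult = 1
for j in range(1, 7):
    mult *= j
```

6! = 720
`mult` takes the values: 1 → 2 → 6 → 24 → 120 → 720

Answer: 720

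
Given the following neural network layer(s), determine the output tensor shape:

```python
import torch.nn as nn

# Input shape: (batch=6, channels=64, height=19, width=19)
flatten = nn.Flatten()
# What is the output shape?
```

Input: (6, 64, 19, 19) -> Output: (6, 23104)

Answer: (6, 23104)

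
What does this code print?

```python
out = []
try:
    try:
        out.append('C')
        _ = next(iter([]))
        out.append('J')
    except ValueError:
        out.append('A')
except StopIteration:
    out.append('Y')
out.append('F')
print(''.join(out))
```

Execution trace: 'C' (try body) → 'Y' (outer except StopIteration) → 'F' (after the try/except). Output: CYF

Answer: CYF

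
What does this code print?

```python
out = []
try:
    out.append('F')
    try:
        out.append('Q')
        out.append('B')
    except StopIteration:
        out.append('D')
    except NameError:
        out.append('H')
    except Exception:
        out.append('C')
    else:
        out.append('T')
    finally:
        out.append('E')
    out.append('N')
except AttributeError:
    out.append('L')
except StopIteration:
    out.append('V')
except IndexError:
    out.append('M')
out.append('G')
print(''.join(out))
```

Execution trace: 'F' (try body) → 'Q' (inner try body) → 'B' (inner try body, no exception) → 'T' (inner else) → 'E' (inner finally) → 'N' (try body, no exception) → 'G' (after the try/except). Output: FQBTENG

Answer: FQBTENG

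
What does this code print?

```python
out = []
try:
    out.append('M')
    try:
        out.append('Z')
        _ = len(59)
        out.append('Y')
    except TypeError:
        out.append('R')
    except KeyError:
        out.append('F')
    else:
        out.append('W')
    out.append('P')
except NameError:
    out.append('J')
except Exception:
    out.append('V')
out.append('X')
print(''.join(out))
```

Execution trace: 'M' (try body) → 'Z' (inner try body) → 'R' (inner except TypeError) → 'P' (try body, no exception) → 'X' (after the try/except). Output: MZRPX

Answer: MZRPX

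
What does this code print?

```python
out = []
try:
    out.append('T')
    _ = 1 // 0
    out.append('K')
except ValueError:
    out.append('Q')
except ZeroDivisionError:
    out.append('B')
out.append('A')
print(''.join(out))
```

Execution trace: 'T' (try body) → 'B' (except ZeroDivisionError) → 'A' (after the try/except). Output: TBA

Answer: TBA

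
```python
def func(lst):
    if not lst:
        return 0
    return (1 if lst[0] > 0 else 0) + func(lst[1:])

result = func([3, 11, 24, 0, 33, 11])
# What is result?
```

Count of positive elements in [3, 11, 24, 0, 33, 11] = 5

Answer: 5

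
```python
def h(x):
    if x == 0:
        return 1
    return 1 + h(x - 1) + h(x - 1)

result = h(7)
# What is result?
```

h(x) = 1 + 2·h(x-1), h(0)=1. Closed form: (1+1)·2^7 - 1 = 255.

Answer: 255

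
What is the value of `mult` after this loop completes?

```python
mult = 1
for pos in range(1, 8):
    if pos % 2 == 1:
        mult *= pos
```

Product of odd numbers 1 to 7
`mult` takes the values: 1 → 3 → 15 → 105

Answer: 105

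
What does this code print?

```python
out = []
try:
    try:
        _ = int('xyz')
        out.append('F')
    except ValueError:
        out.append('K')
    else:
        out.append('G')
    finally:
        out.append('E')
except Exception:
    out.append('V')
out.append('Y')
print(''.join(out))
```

Execution trace: 'K' (inner except ValueError) → 'E' (inner finally) → 'Y' (after the try/except). Output: KEY

Answer: KEY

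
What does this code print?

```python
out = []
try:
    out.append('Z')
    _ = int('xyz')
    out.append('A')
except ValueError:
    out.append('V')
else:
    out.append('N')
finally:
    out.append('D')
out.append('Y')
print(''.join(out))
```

Execution trace: 'Z' (try body) → 'V' (except ValueError) → 'D' (finally) → 'Y' (after the try/except). Output: ZVDY

Answer: ZVDY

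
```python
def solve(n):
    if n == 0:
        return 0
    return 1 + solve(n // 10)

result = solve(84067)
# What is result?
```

Count of digits of 84067: 5

Answer: 5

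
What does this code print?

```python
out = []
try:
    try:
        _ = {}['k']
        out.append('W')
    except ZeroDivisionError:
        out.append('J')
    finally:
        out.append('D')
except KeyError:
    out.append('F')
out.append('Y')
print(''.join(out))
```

Execution trace: 'D' (finally) → 'F' (outer except KeyError) → 'Y' (after the try/except). Output: DFY

Answer: DFY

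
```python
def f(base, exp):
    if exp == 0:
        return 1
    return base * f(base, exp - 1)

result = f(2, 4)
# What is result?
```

f(2, 4) = 2 * 2 * 2 * 2 = 16

Answer: 16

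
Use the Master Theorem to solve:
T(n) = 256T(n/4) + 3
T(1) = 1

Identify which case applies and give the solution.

a=256, b=4, f(n)=3. log_4(256) = 4. Since c=0 < 4, Case 1 applies: T(n) = Θ(n^log_b(a)) = O(n^4).

Answer: O(n^4) - Case 1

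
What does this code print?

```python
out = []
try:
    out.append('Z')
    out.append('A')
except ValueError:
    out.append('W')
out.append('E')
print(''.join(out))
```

Execution trace: 'Z' (try body) → 'A' (try body, no exception) → 'E' (after the try/except). Output: ZAE

Answer: ZAE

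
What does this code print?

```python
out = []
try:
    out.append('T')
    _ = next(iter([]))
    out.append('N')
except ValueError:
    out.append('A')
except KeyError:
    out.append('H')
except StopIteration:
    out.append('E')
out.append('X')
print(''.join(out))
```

Execution trace: 'T' (try body) → 'E' (except StopIteration) → 'X' (after the try/except). Output: TEX

Answer: TEX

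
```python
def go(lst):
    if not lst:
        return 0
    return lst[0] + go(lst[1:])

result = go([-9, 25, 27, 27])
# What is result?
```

(-9) + 25 + 27 + 27 + 0 = 70

Answer: 70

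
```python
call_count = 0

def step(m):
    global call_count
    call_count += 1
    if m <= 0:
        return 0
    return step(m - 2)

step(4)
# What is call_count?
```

Linear recursion stepping by 2: 3 calls from m=4 down to ≤0.

Answer: 3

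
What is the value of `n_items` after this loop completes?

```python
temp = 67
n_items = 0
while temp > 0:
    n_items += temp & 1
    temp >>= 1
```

Count set bits in 67 (binary: 0b1000011)
`n_items` takes the values: 0 → 1 → 2 → 3

Answer: 3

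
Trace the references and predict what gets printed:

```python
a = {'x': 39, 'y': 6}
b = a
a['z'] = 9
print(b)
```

Key concept: dict aliasing.
Step by step:
`a = {'x': 39, 'y': 6}` → a = {'x': 39, 'y': 6}
`b = a` → b = {'x': 39, 'y': 6} (same object as a)
`a['z'] = 9` → a = {'x': 39, 'y': 6, 'z': 9} (same object as b); b = {'x': 39, 'y': 6, 'z': 9} (same object as a)
`print(b)` → prints {'x': 39, 'y': 6, 'z': 9}

Answer: {'x': 39, 'y': 6, 'z': 9}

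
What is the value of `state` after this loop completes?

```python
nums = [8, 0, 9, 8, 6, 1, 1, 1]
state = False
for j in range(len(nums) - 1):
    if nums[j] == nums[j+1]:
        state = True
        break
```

Check consecutive duplicates in [8, 0, 9, 8, 6, 1, 1, 1]
`state` takes the values: False → True

Answer: True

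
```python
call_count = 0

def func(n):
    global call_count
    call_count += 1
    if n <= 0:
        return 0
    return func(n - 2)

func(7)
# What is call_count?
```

Linear recursion stepping by 2: 5 calls from n=7 down to ≤0.

Answer: 5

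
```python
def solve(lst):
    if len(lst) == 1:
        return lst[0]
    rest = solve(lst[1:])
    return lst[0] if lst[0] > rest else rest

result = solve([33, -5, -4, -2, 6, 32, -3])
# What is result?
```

Recursive max over [33, -5, -4, -2, 6, 32, -3] = 33

Answer: 33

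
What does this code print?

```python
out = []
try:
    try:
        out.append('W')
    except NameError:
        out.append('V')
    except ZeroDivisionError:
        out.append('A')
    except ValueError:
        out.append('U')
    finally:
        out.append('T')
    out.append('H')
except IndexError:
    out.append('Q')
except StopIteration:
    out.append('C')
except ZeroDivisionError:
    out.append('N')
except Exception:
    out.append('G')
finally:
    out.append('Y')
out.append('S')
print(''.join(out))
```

Execution trace: 'W' (inner try body, no exception) → 'T' (inner finally) → 'H' (try body, no exception) → 'Y' (finally) → 'S' (after the try/except). Output: WTHYS

Answer: WTHYS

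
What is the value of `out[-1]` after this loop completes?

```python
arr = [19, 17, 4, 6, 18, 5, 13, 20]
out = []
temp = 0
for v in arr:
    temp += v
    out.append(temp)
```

Cumulative sum ends at 102
`out` takes the values: [] → [19] → [19, 36] → [19, 36, 40] → [19, 36, 40, 46] → [19, 36, 40, 46, 64] → [19, 36, 40, 46, 64, 69] → [19, 36, 40, 46, 64, 69, 82] → [19, 36, 40, 46, 64, 69, 82, 102]
So `out[-1]` = 102

Answer: 102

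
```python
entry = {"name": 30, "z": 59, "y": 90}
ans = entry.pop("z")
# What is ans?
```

Trace:
`entry = {"name": 30, "z": 59, "y": 90}` → entry = {'name': 30, 'z': 59, 'y': 90}
`ans = entry.pop("z")` → entry = {'name': 30, 'y': 90}; ans = 59
So ans = 59

Answer: 59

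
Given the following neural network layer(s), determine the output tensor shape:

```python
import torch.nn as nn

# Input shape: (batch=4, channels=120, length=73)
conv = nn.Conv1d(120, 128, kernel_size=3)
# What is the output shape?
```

Input: (4, 120, 73) -> Output: (4, 128, 71)

Answer: (4, 128, 71)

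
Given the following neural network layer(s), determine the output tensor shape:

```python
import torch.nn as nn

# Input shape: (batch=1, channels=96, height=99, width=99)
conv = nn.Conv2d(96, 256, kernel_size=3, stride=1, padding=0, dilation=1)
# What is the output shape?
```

Input: (1, 96, 99, 99) -> Output: (1, 256, 97, 97)

Answer: (1, 256, 97, 97)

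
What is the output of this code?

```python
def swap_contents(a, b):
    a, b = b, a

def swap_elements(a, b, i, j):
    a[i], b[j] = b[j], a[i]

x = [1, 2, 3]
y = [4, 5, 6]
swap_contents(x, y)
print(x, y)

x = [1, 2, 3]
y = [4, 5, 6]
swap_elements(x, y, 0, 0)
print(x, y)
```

Key concept: parameter rebinding vs mutation.
Step by step:
`x = [1, 2, 3]` → x = [1, 2, 3]
`y = [4, 5, 6]` → y = [4, 5, 6]
`swap_contents(x, y)` → no visible change to tracked variables
`print(x, y)` → prints [1, 2, 3] [4, 5, 6]
`x = [1, 2, 3]` → x = [1, 2, 3]
`y = [4, 5, 6]` → y = [4, 5, 6]
`swap_elements(x, y, 0, 0)` → x = [4, 2, 3]; y = [1, 5, 6]
`print(x, y)` → prints [4, 2, 3] [1, 5, 6]

Answer:
[1, 2, 3] [4, 5, 6]
[4, 2, 3] [1, 5, 6]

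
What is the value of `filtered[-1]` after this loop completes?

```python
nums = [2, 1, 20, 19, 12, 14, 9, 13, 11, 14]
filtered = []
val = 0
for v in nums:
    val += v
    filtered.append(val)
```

Cumulative sum ends at 115
`filtered` takes the values: [] → [2] → [2, 3] → [2, 3, 23] → [2, 3, 23, 42] → [2, 3, 23, 42, 54] → [2, 3, 23, 42, 54, 68] → [2, 3, 23, 42, 54, 68, 77] → [2, 3, 23, 42, 54, 68, 77, 90] → [2, 3, 23, 42, 54, 68, 77, 90, 101] → [2, 3, 23, 42, 54, 68, 77, 90, 101, 115]
So `filtered[-1]` = 115

Answer: 115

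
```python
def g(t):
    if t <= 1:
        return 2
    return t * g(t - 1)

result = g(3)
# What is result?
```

g(3) = 3 * 2 * 2 = 12

Answer: 12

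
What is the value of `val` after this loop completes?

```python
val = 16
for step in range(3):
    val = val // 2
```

Halve 3 times: 16 // 2^3 = 2
`val` takes the values: 16 → 8 → 4 → 2

Answer: 2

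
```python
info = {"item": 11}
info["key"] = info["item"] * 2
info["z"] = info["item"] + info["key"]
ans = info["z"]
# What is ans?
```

Trace:
`info = {"item": 11}` → info = {'item': 11}
`info["key"] = info["item"] * 2` → info = {'item': 11, 'key': 22}
`info["z"] = info["item"] + info["key"]` → info = {'item': 11, 'key': 22, 'z': 33}
`ans = info["z"]` → ans = 33
So ans = 33

Answer: 33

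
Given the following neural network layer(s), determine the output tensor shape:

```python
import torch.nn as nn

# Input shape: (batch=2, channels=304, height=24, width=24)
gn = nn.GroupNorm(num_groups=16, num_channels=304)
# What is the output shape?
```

Input: (2, 304, 24, 24) -> Output: (2, 304, 24, 24)

Answer: (2, 304, 24, 24)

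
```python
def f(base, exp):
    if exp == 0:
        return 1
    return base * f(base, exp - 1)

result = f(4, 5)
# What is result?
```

f(4, 5) = 4 * 4 * 4 * 4 * 4 = 1024

Answer: 1024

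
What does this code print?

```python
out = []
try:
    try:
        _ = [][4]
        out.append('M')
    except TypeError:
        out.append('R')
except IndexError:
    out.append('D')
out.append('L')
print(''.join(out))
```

Execution trace: 'D' (outer except IndexError) → 'L' (after the try/except). Output: DL

Answer: DL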